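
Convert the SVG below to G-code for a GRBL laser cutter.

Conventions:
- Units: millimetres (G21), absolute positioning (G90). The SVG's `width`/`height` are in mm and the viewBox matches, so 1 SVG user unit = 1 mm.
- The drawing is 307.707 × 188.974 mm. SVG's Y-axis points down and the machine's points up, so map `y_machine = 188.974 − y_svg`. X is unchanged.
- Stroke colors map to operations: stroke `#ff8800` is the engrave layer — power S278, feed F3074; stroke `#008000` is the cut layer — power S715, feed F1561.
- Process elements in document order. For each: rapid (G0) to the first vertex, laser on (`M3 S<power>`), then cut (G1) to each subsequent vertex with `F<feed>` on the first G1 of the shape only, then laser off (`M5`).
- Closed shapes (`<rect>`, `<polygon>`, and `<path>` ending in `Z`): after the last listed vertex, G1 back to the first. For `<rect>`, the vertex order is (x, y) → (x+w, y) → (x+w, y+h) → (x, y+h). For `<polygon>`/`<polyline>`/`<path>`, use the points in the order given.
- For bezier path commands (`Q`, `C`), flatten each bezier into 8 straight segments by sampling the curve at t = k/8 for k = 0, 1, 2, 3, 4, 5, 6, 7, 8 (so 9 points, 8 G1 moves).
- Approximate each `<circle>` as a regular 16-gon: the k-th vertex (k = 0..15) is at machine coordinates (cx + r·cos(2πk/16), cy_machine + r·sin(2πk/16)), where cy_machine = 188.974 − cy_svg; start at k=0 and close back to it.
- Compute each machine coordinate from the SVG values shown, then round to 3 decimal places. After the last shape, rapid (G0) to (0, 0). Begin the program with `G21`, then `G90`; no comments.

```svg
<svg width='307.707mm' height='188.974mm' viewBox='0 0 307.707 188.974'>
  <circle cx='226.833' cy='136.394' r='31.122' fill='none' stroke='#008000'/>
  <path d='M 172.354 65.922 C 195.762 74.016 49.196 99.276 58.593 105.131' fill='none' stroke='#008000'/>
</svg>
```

Since the viewBox matches the mm dimensions, user units are millimetres directly. The only transform is the Y-flip y_m = 188.974 − y_svg.

Shape 1 is a circle drawn with `<circle>`. Its stroke #008000 means cut at S715, F1561. After flipping Y the toolpath is (257.955,52.580) → (255.586,64.490) → (248.840,74.587) → (238.743,81.333) → (226.833,83.702) → (214.923,81.333) → (204.826,74.587) → (198.080,64.490) → (195.711,52.580) → (198.080,40.670) → (204.826,30.573) → (214.923,23.827) → (226.833,21.458) → (238.743,23.827) → (248.840,30.573) → (255.586,40.670) → (257.955,52.580), returning to the start.

Shape 2 is a cubic bezier drawn with `<path>`. Its stroke #008000 means cut at S715, F1561. After flipping Y the toolpath is (172.354,123.052) → (173.801,119.284) → (163.133,114.334) → (144.168,108.633) → (120.728,102.608) → (96.630,96.688) → (75.696,91.301) → (61.743,86.877) → (58.593,83.843).

G21
G90
G0 X257.955 Y52.580
M3 S715
G1 X255.586 Y64.490 F1561
G1 X248.840 Y74.587
G1 X238.743 Y81.333
G1 X226.833 Y83.702
G1 X214.923 Y81.333
G1 X204.826 Y74.587
G1 X198.080 Y64.490
G1 X195.711 Y52.580
G1 X198.080 Y40.670
G1 X204.826 Y30.573
G1 X214.923 Y23.827
G1 X226.833 Y21.458
G1 X238.743 Y23.827
G1 X248.840 Y30.573
G1 X255.586 Y40.670
G1 X257.955 Y52.580
M5
G0 X172.354 Y123.052
M3 S715
G1 X173.801 Y119.284 F1561
G1 X163.133 Y114.334
G1 X144.168 Y108.633
G1 X120.728 Y102.608
G1 X96.630 Y96.688
G1 X75.696 Y91.301
G1 X61.743 Y86.877
G1 X58.593 Y83.843
M5
G0 X0.000 Y0.000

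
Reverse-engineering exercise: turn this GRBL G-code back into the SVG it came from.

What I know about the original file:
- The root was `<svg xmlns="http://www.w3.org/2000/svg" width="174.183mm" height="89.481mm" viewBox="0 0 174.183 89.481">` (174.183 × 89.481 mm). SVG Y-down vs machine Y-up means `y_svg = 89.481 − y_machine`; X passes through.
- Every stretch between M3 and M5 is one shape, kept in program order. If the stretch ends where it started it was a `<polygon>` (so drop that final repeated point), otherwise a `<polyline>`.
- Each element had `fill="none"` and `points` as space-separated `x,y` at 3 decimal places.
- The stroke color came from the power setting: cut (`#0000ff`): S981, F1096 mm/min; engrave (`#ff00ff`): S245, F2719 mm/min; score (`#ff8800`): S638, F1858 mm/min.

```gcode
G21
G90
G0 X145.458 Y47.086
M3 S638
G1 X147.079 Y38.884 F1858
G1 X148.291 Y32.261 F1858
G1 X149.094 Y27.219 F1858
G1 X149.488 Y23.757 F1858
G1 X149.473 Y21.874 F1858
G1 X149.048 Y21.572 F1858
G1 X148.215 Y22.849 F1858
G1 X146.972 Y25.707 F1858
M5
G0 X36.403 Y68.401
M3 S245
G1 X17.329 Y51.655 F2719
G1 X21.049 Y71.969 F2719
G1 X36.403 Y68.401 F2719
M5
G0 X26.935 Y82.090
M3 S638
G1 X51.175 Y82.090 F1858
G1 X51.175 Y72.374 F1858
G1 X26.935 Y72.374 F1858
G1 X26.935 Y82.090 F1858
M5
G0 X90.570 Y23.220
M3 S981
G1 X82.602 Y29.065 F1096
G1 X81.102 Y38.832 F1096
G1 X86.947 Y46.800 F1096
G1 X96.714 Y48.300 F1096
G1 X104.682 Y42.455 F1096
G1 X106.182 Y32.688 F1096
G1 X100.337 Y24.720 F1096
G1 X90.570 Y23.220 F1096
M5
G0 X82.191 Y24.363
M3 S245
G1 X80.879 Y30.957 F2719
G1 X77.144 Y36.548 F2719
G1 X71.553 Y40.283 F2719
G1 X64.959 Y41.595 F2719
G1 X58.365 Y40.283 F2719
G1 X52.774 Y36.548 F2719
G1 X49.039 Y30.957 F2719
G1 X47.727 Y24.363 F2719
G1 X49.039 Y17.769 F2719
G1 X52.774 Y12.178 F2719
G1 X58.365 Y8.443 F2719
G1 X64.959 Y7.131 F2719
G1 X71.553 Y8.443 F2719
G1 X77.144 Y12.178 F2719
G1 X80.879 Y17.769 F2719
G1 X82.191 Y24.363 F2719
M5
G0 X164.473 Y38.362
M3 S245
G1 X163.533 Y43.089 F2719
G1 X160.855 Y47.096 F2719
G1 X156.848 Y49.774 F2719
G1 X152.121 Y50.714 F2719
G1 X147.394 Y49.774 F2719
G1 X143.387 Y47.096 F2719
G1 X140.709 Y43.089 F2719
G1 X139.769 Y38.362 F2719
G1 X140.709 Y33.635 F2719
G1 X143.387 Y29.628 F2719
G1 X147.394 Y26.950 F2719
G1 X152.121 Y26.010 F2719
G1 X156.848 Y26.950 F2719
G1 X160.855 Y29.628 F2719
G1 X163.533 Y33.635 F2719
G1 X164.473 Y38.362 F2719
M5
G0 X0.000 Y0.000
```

Each laser-on run becomes one SVG element. Flip Y back into SVG space with y_svg = 89.481 − y_machine.

Run 1: power S638 maps to stroke `#ff8800` (score). The run is open, so emit a `<polyline>` with points (Y-flipped): 145.458,42.395 147.079,50.597 148.291,57.220 149.094,62.262 149.488,65.724 149.473,67.607 149.048,67.909 148.215,66.632 146.972,63.774.

Run 2: power S245 maps to stroke `#ff00ff` (engrave). The run returns to its start, so emit a `<polygon>` with points (Y-flipped): 36.403,21.080 17.329,37.826 21.049,17.512.

Run 3: the run's S638 means `#ff8800` (score). The run returns to its start, so emit a `<polygon>` with points (Y-flipped): 26.935,7.391 51.175,7.391 51.175,17.107 26.935,17.107.

Run 4: the run's S981 means `#0000ff` (cut). The run returns to its start, so emit a `<polygon>` with points (Y-flipped): 90.570,66.261 82.602,60.416 81.102,50.649 86.947,42.681 96.714,41.181 104.682,47.026 106.182,56.793 100.337,64.761.

Run 5: power S245 maps to stroke `#ff00ff` (engrave). The run returns to its start, so emit a `<polygon>` with points (Y-flipped): 82.191,65.118 80.879,58.524 77.144,52.933 71.553,49.198 64.959,47.886 58.365,49.198 52.774,52.933 49.039,58.524 47.727,65.118 49.039,71.712 52.774,77.303 58.365,81.038 64.959,82.350 71.553,81.038 77.144,77.303 80.879,71.712.

Run 6: the run's S245 means `#ff00ff` (engrave). The run returns to its start, so emit a `<polygon>` with points (Y-flipped): 164.473,51.119 163.533,46.392 160.855,42.385 156.848,39.707 152.121,38.767 147.394,39.707 143.387,42.385 140.709,46.392 139.769,51.119 140.709,55.846 143.387,59.853 147.394,62.531 152.121,63.471 156.848,62.531 160.855,59.853 163.533,55.846.

<svg xmlns="http://www.w3.org/2000/svg" width="174.183mm" height="89.481mm" viewBox="0 0 174.183 89.481">
  <polyline points="145.458,42.395 147.079,50.597 148.291,57.220 149.094,62.262 149.488,65.724 149.473,67.607 149.048,67.909 148.215,66.632 146.972,63.774" fill="none" stroke="#ff8800"/>
  <polygon points="36.403,21.080 17.329,37.826 21.049,17.512" fill="none" stroke="#ff00ff"/>
  <polygon points="26.935,7.391 51.175,7.391 51.175,17.107 26.935,17.107" fill="none" stroke="#ff8800"/>
  <polygon points="90.570,66.261 82.602,60.416 81.102,50.649 86.947,42.681 96.714,41.181 104.682,47.026 106.182,56.793 100.337,64.761" fill="none" stroke="#0000ff"/>
  <polygon points="82.191,65.118 80.879,58.524 77.144,52.933 71.553,49.198 64.959,47.886 58.365,49.198 52.774,52.933 49.039,58.524 47.727,65.118 49.039,71.712 52.774,77.303 58.365,81.038 64.959,82.350 71.553,81.038 77.144,77.303 80.879,71.712" fill="none" stroke="#ff00ff"/>
  <polygon points="164.473,51.119 163.533,46.392 160.855,42.385 156.848,39.707 152.121,38.767 147.394,39.707 143.387,42.385 140.709,46.392 139.769,51.119 140.709,55.846 143.387,59.853 147.394,62.531 152.121,63.471 156.848,62.531 160.855,59.853 163.533,55.846" fill="none" stroke="#ff00ff"/>
</svg>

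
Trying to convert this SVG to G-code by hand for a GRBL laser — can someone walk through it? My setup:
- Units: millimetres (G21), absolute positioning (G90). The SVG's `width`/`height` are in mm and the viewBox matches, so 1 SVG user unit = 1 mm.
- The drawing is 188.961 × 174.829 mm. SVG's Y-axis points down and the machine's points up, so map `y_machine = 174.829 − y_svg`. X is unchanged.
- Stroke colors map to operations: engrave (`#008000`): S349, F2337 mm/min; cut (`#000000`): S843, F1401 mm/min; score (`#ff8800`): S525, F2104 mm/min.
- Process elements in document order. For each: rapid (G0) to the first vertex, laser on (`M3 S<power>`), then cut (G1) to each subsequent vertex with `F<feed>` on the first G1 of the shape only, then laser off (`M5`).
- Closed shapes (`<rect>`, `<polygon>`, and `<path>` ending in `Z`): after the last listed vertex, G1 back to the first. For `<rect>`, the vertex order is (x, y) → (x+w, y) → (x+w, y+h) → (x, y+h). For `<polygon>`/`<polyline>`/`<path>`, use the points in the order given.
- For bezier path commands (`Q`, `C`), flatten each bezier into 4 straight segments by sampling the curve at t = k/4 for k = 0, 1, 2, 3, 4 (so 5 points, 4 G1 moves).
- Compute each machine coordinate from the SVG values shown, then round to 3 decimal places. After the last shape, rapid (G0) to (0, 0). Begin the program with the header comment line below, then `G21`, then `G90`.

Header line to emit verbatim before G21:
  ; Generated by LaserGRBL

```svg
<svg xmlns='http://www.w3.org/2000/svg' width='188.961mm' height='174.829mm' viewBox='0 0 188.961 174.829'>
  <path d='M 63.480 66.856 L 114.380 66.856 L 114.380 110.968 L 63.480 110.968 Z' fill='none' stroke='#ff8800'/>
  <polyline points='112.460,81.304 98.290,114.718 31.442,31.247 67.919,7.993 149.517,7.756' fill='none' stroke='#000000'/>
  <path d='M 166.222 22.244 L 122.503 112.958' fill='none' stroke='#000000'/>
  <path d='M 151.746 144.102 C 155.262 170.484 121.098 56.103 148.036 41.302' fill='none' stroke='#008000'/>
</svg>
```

; Generated by LaserGRBL
G21
G90
G0 X63.480 Y107.973
M3 S525
G1 X114.380 Y107.973 F2104
G1 X114.380 Y63.861
G1 X63.480 Y63.861
G1 X63.480 Y107.973
M5
G0 X112.460 Y93.525
M3 S843
G1 X98.290 Y60.111 F1401
G1 X31.442 Y143.582
G1 X67.919 Y166.836
G1 X149.517 Y167.073
M5
G0 X166.222 Y152.585
M3 S843
G1 X122.503 Y61.871 F1401
M5
G0 X151.746 Y30.727
M3 S349
G1 X148.861 Y33.578 F2337
G1 X141.108 Y66.683
G1 X137.746 Y107.510
G1 X148.036 Y133.527
M5
G0 X0.000 Y0.000

1 u = 1 mm; y_m = 174.829 − y.

[1] `<path>` rectangle, #ff8800→score S525 F2104: (63.480,107.973) → (114.380,107.973) → (114.380,63.861) → (63.480,63.861) → (63.480,107.973) (closed)

[2] `<polyline>` open polyline, #000000→cut S843 F1401: (112.460,93.525) → (98.290,60.111) → (31.442,143.582) → (67.919,166.836) → (149.517,167.073)

[3] `<path>` line segment, #000000→cut S843 F1401: (166.222,152.585) → (122.503,61.871)

[4] `<path>` cubic bezier, #008000→engrave S349 F2337: (151.746,30.727) → (148.861,33.578) → (141.108,66.683) → (137.746,107.510) → (148.036,133.527)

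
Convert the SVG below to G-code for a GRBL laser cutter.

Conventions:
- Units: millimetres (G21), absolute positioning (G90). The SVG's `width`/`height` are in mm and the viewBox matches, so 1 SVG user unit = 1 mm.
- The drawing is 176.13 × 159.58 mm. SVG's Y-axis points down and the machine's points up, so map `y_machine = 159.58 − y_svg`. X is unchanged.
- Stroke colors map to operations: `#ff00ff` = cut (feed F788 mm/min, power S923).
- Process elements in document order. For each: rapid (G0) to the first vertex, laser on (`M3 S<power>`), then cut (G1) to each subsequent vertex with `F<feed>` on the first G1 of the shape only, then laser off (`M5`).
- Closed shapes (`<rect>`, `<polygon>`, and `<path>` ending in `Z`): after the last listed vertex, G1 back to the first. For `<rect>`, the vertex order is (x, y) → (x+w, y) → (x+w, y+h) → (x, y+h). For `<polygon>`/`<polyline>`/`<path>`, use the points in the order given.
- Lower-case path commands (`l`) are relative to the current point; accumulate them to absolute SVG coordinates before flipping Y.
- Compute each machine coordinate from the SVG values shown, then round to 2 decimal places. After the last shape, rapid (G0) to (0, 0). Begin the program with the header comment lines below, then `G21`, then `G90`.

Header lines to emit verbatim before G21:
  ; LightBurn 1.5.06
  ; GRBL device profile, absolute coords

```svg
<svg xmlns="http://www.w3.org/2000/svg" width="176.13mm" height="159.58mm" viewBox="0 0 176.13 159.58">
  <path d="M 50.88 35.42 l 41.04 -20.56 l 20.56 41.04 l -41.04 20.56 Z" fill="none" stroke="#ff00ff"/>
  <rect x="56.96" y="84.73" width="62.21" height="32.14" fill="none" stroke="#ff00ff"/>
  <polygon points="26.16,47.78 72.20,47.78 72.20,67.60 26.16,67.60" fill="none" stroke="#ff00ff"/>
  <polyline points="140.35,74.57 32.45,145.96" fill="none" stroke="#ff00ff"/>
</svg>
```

viewBox `0 0 176.13 159.58` with mm width/height → 1 unit = 1 mm. Flip: y_m = 159.58 − y_svg.

**Shape 1** — `<path>` regular polygon, stroke `#ff00ff` → cut (S923, F788). Machine vertices: (50.88,124.16) → (91.92,144.72) → (112.48,103.68) → (71.44,83.12) → (50.88,124.16). Closed: final G1 returns to the first vertex.

**Shape 2** — `<rect>` rectangle, stroke `#ff00ff` → cut (S923, F788). Machine vertices: (56.96,74.85) → (119.17,74.85) → (119.17,42.71) → (56.96,42.71) → (56.96,74.85). Closed: final G1 returns to the first vertex.

**Shape 3** — `<polygon>` rectangle, stroke `#ff00ff` → cut (S923, F788). Machine vertices: (26.16,111.80) → (72.20,111.80) → (72.20,91.98) → (26.16,91.98) → (26.16,111.80). Closed: final G1 returns to the first vertex.

**Shape 4** — `<polyline>` line segment, stroke `#ff00ff` → cut (S923, F788). Machine vertices: (140.35,85.01) → (32.45,13.62). Open path.

; LightBurn 1.5.06
; GRBL device profile, absolute coords
G21
G90
G0 X50.88 Y124.16
M3 S923
G1 X91.92 Y144.72 F788
G1 X112.48 Y103.68
G1 X71.44 Y83.12
G1 X50.88 Y124.16
M5
G0 X56.96 Y74.85
M3 S923
G1 X119.17 Y74.85 F788
G1 X119.17 Y42.71
G1 X56.96 Y42.71
G1 X56.96 Y74.85
M5
G0 X26.16 Y111.80
M3 S923
G1 X72.20 Y111.80 F788
G1 X72.20 Y91.98
G1 X26.16 Y91.98
G1 X26.16 Y111.80
M5
G0 X140.35 Y85.01
M3 S923
G1 X32.45 Y13.62 F788
M5
G0 X0.00 Y0.00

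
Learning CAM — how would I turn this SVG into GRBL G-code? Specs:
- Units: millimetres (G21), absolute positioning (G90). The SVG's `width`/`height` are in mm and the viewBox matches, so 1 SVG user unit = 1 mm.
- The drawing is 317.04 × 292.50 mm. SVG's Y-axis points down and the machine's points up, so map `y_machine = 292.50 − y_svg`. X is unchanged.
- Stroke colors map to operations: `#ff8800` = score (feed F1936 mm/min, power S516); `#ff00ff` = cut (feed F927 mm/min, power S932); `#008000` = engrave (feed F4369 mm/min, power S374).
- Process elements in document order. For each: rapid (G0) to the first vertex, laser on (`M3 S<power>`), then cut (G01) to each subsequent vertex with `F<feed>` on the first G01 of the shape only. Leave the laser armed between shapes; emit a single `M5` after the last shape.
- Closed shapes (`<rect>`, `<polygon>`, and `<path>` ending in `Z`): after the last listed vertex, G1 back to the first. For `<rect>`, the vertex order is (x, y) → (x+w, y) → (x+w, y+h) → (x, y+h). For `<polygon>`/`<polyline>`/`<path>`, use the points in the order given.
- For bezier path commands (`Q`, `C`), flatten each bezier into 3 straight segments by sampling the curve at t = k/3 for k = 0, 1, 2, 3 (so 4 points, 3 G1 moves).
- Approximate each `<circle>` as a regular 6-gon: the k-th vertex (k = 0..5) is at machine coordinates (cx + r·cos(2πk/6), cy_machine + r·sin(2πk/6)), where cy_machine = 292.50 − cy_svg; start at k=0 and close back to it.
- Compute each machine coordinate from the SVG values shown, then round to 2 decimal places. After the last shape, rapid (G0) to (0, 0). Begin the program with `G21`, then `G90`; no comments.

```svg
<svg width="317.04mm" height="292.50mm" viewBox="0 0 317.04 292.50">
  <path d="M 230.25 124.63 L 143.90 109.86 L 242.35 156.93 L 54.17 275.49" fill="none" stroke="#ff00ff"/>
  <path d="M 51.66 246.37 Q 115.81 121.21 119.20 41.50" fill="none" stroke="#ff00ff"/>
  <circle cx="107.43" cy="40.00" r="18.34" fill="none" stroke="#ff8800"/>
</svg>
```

G21
G90
G0 X230.25 Y167.87
M3 S932
G01 X143.90 Y182.64 F927
G01 X242.35 Y135.57
G01 X54.17 Y17.01
G0 X51.66 Y46.13
M3 S932
G01 X87.68 Y124.52 F927
G01 X110.19 Y192.81
G01 X119.20 Y251.00
G0 X125.77 Y252.50
M3 S516
G01 X116.60 Y268.38 F1936
G01 X98.26 Y268.38
G01 X89.09 Y252.50
G01 X98.26 Y236.62
G01 X116.60 Y236.62
G01 X125.77 Y252.50
M5
G0 X0.00 Y0.00

viewBox `0 0 317.04 292.50` with mm width/height → 1 unit = 1 mm. Flip: y_m = 292.50 − y_svg.

**Shape 1** — `<path>` open polyline, stroke `#ff00ff` → cut (S932, F927). Machine vertices: (230.25,167.87) → (143.90,182.64) → (242.35,135.57) → (54.17,17.01). Open path.

**Shape 2** — `<path>` quadratic bezier, stroke `#ff00ff` → cut (S932, F927). Control points (SVG): P0=(51.66,246.37), P1=(115.81,121.21), P2=(119.20,41.50); sampled at t=k/3. Machine vertices: (51.66,46.13) → (87.68,124.52) → (110.19,192.81) → (119.20,251.00). Open path.

**Shape 3** — `<circle>` circle, stroke `#ff8800` → score (S516, F1936). Machine vertices: (125.77,252.50) → (116.60,268.38) → (98.26,268.38) → (89.09,252.50) → (98.26,236.62) → (116.60,236.62) → (125.77,252.50). Closed: final G1 returns to the first vertex.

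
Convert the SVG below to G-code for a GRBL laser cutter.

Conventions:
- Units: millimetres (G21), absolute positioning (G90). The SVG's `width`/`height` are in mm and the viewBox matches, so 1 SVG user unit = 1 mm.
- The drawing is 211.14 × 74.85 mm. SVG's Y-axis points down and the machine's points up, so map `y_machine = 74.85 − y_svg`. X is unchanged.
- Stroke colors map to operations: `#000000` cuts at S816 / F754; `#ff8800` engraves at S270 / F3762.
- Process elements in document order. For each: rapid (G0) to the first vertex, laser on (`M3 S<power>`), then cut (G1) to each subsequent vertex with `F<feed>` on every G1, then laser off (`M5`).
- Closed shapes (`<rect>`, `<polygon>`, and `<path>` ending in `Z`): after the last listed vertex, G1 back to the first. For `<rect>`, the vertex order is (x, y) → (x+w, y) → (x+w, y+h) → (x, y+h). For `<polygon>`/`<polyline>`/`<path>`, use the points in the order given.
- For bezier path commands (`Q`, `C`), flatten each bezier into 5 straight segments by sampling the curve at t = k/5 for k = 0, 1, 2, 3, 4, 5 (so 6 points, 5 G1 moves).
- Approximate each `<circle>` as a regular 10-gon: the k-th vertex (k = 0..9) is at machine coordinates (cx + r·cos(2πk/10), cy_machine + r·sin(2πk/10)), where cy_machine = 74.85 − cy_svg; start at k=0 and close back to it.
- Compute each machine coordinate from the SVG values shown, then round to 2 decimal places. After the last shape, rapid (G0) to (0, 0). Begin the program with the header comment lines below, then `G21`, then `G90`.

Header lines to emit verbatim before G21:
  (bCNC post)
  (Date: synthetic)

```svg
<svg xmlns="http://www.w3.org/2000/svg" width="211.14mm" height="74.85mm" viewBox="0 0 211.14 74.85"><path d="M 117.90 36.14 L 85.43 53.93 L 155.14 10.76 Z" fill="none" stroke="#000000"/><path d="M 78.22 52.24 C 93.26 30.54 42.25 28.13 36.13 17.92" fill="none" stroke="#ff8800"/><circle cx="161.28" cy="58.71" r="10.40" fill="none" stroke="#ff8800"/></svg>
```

viewBox `0 0 211.14 74.85` with mm width/height → 1 unit = 1 mm. Flip: y_m = 74.85 − y_svg.

**Shape 1** — `<path>` closed polygon, stroke `#000000` → cut (S816, F754). Machine vertices: (117.90,38.71) → (85.43,20.92) → (155.14,64.09) → (117.90,38.71). Closed: final G1 returns to the first vertex.

**Shape 2** — `<path>` cubic bezier, stroke `#ff8800` → engrave (S270, F3762). Control points (SVG): P0=(78.22,52.24), P1=(93.26,30.54), P2=(42.25,28.13), P3=(36.13,17.92); sampled at t=k/5. Machine vertices: (78.22,22.61) → (80.21,33.53) → (71.66,41.12) → (57.92,46.69) → (44.30,51.52) → (36.13,56.93). Open path.

**Shape 3** — `<circle>` circle, stroke `#ff8800` → engrave (S270, F3762). Machine vertices: (171.68,16.14) → (169.69,22.25) → (164.49,26.03) → (158.07,26.03) → (152.87,22.25) → (150.88,16.14) → (152.87,10.03) → (158.07,6.25) → (164.49,6.25) → (169.69,10.03) → (171.68,16.14). Closed: final G1 returns to the first vertex.

(bCNC post)
(Date: synthetic)
G21
G90
G0 X117.90 Y38.71
M3 S816
G1 X85.43 Y20.92 F754
G1 X155.14 Y64.09 F754
G1 X117.90 Y38.71 F754
M5
G0 X78.22 Y22.61
M3 S270
G1 X80.21 Y33.53 F3762
G1 X71.66 Y41.12 F3762
G1 X57.92 Y46.69 F3762
G1 X44.30 Y51.52 F3762
G1 X36.13 Y56.93 F3762
M5
G0 X171.68 Y16.14
M3 S270
G1 X169.69 Y22.25 F3762
G1 X164.49 Y26.03 F3762
G1 X158.07 Y26.03 F3762
G1 X152.87 Y22.25 F3762
G1 X150.88 Y16.14 F3762
G1 X152.87 Y10.03 F3762
G1 X158.07 Y6.25 F3762
G1 X164.49 Y6.25 F3762
G1 X169.69 Y10.03 F3762
G1 X171.68 Y16.14 F3762
M5
G0 X0.00 Y0.00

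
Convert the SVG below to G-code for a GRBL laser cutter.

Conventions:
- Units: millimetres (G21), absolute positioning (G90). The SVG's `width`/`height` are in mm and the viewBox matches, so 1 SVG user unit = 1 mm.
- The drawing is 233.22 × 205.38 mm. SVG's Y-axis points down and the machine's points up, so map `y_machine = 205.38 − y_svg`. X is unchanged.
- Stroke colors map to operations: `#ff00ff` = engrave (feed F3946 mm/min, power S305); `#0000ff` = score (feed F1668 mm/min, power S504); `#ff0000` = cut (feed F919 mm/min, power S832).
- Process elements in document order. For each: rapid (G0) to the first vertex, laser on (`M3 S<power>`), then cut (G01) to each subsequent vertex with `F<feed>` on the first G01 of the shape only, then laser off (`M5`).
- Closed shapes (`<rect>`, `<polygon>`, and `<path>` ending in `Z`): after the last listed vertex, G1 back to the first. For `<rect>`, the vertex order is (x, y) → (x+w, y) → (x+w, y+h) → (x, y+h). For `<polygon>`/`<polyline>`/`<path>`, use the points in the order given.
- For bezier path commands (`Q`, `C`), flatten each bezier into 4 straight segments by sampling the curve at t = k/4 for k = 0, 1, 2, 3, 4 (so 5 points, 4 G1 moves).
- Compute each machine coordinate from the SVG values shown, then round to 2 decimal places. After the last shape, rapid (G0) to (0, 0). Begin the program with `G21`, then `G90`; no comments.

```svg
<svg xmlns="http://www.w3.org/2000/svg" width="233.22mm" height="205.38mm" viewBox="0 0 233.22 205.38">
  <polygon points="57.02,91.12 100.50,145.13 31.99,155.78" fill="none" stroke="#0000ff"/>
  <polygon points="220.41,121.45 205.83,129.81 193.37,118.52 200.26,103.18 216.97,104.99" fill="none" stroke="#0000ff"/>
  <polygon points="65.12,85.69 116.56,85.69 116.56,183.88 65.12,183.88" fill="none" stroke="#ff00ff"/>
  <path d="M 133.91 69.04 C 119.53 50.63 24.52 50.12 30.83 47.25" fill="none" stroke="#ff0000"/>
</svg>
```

Since the viewBox matches the mm dimensions, user units are millimetres directly. The only transform is the Y-flip y_m = 205.38 − y_svg.

Shape 1 is a regular polygon drawn with `<polygon>`. Its stroke #0000ff means score at S504, F1668. After flipping Y the toolpath is (57.02,114.26) → (100.50,60.25) → (31.99,49.60) → (57.02,114.26), returning to the start.

Shape 2 is a regular polygon drawn with `<polygon>`. Its stroke #0000ff means score at S504, F1668. After flipping Y the toolpath is (220.41,83.93) → (205.83,75.57) → (193.37,86.86) → (200.26,102.20) → (216.97,100.39) → (220.41,83.93), returning to the start.

Shape 3 is a rectangle drawn with `<polygon>`. Its stroke #ff00ff means engrave at S305, F3946. After flipping Y the toolpath is (65.12,119.69) → (116.56,119.69) → (116.56,21.50) → (65.12,21.50) → (65.12,119.69), returning to the start.

Shape 4 is a cubic bezier drawn with `<path>`. Its stroke #ff0000 means cut at S832, F919. After flipping Y the toolpath is (133.91,136.34) → (110.85,147.11) → (74.61,153.06) → (42.25,156.10) → (30.83,158.13).

G21
G90
G0 X57.02 Y114.26
M3 S504
G01 X100.50 Y60.25 F1668
G01 X31.99 Y49.60
G01 X57.02 Y114.26
M5
G0 X220.41 Y83.93
M3 S504
G01 X205.83 Y75.57 F1668
G01 X193.37 Y86.86
G01 X200.26 Y102.20
G01 X216.97 Y100.39
G01 X220.41 Y83.93
M5
G0 X65.12 Y119.69
M3 S305
G01 X116.56 Y119.69 F3946
G01 X116.56 Y21.50
G01 X65.12 Y21.50
G01 X65.12 Y119.69
M5
G0 X133.91 Y136.34
M3 S832
G01 X110.85 Y147.11 F919
G01 X74.61 Y153.06
G01 X42.25 Y156.10
G01 X30.83 Y158.13
M5
G0 X0.00 Y0.00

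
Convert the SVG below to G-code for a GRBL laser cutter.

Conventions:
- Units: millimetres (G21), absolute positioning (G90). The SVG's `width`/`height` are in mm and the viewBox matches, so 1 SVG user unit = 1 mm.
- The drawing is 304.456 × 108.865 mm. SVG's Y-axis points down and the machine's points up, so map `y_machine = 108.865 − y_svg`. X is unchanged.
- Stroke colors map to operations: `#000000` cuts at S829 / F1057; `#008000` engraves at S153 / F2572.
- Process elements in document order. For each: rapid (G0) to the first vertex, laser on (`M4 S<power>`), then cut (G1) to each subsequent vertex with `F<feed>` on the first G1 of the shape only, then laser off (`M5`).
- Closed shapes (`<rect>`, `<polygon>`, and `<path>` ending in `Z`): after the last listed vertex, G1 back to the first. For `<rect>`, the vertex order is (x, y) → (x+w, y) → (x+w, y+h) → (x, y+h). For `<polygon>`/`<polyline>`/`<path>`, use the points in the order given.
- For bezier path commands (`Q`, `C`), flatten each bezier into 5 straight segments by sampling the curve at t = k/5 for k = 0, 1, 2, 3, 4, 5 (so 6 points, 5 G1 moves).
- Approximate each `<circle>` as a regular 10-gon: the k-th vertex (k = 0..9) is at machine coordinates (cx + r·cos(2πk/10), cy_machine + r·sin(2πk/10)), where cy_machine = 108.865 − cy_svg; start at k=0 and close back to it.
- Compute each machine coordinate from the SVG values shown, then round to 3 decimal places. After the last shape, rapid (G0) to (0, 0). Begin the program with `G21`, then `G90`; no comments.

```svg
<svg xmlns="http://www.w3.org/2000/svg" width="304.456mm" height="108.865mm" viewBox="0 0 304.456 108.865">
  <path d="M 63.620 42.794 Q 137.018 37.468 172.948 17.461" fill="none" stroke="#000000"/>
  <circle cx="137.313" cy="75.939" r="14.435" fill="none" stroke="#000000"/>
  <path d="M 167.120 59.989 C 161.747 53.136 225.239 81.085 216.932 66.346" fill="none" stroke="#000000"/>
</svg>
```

G21
G90
G0 X63.620 Y66.071
M4 S829
G1 X91.480 Y68.789 F1057
G1 X116.344 Y72.681
G1 X138.209 Y77.747
G1 X157.077 Y83.988
G1 X172.948 Y91.404
M5
G0 X151.748 Y32.926
M4 S829
G1 X148.991 Y41.411 F1057
G1 X141.774 Y46.655
G1 X132.852 Y46.655
G1 X125.635 Y41.411
G1 X122.878 Y32.926
G1 X125.635 Y24.441
G1 X132.852 Y19.197
G1 X141.774 Y19.197
G1 X148.991 Y24.441
G1 X151.748 Y32.926
M5
G0 X167.120 Y48.876
M4 S829
G1 X171.035 Y49.431 F1057
G1 X184.725 Y45.354
G1 X201.439 Y40.363
G1 X214.426 Y38.178
G1 X216.932 Y42.519
M5
G0 X0.000 Y0.000

viewBox `0 0 304.456 108.865` with mm width/height → 1 unit = 1 mm. Flip: y_m = 108.865 − y_svg.

**Shape 1** — `<path>` quadratic bezier, stroke `#000000` → cut (S829, F1057). Control points (SVG): P0=(63.620,42.794), P1=(137.018,37.468), P2=(172.948,17.461); sampled at t=k/5. Machine vertices: (63.620,66.071) → (91.480,68.789) → (116.344,72.681) → (138.209,77.747) → (157.077,83.988) → (172.948,91.404). Open path.

**Shape 2** — `<circle>` circle, stroke `#000000` → cut (S829, F1057). Machine vertices: (151.748,32.926) → (148.991,41.411) → (141.774,46.655) → (132.852,46.655) → (125.635,41.411) → (122.878,32.926) → (125.635,24.441) → (132.852,19.197) → (141.774,19.197) → (148.991,24.441) → (151.748,32.926). Closed: final G1 returns to the first vertex.

**Shape 3** — `<path>` cubic bezier, stroke `#000000` → cut (S829, F1057). Control points (SVG): P0=(167.120,59.989), P1=(161.747,53.136), P2=(225.239,81.085), P3=(216.932,66.346); sampled at t=k/5. Machine vertices: (167.120,48.876) → (171.035,49.431) → (184.725,45.354) → (201.439,40.363) → (214.426,38.178) → (216.932,42.519). Open path.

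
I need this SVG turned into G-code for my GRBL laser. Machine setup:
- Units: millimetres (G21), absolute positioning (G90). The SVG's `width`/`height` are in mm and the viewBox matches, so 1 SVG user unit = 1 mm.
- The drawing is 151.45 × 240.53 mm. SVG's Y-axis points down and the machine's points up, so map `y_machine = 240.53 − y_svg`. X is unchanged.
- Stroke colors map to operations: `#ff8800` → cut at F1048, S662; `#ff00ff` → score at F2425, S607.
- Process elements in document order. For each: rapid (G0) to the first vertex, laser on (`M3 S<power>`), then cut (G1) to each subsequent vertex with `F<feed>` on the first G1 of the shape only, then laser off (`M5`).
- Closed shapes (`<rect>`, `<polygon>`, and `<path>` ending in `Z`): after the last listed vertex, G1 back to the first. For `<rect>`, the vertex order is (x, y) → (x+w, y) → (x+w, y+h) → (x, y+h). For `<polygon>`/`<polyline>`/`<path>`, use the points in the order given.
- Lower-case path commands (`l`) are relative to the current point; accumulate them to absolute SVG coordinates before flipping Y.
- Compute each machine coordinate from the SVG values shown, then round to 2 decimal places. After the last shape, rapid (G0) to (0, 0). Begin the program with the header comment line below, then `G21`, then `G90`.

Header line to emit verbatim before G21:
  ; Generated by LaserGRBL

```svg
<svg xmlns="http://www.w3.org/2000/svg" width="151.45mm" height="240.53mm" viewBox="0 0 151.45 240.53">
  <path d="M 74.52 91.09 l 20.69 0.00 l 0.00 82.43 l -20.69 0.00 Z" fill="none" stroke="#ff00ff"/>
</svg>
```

viewBox `0 0 151.45 240.53` with mm width/height → 1 unit = 1 mm. Flip: y_m = 240.53 − y_svg.

**Shape 1** — `<path>` rectangle, stroke `#ff00ff` → score (S607, F2425). Machine vertices: (74.52,149.44) → (95.21,149.44) → (95.21,67.01) → (74.52,67.01) → (74.52,149.44). Closed: final G1 returns to the first vertex.

; Generated by LaserGRBL
G21
G90
G0 X74.52 Y149.44
M3 S607
G1 X95.21 Y149.44 F2425
G1 X95.21 Y67.01
G1 X74.52 Y67.01
G1 X74.52 Y149.44
M5
G0 X0.00 Y0.00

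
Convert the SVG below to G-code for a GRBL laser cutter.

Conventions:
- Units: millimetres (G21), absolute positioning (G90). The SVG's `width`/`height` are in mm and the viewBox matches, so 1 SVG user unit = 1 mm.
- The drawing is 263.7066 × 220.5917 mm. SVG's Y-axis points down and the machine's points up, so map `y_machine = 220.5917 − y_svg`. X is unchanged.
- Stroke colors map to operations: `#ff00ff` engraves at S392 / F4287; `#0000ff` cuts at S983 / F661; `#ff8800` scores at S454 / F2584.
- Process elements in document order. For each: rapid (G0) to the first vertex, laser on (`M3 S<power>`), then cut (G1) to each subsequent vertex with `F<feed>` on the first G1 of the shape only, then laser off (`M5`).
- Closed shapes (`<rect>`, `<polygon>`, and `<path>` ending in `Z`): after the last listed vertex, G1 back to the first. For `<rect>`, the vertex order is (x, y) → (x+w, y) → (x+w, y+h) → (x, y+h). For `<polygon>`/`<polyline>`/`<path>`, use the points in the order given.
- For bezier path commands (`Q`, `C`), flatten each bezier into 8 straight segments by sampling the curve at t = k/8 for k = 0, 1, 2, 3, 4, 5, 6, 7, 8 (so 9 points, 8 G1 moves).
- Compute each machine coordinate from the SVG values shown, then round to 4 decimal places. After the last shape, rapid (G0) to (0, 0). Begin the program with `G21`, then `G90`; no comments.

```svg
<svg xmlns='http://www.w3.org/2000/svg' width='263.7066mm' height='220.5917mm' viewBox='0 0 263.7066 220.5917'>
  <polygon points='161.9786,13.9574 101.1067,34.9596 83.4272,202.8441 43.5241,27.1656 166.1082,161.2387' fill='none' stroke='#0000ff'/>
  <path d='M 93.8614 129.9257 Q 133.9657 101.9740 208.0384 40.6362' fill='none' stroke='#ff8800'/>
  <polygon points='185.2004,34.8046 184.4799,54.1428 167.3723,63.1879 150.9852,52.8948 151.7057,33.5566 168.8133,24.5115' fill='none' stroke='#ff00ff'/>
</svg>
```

Since the viewBox matches the mm dimensions, user units are millimetres directly. The only transform is the Y-flip y_m = 220.5917 − y_svg.

Shape 1 is a closed polygon drawn with `<polygon>`. Its stroke #0000ff means cut at S983, F661. After flipping Y the toolpath is (161.9786,206.6343) → (101.1067,185.6321) → (83.4272,17.7476) → (43.5241,193.4261) → (166.1082,59.3530) → (161.9786,206.6343), returning to the start.

Shape 2 is a quadratic bezier drawn with `<path>`. Its stroke #ff8800 means score at S454, F2584. After flipping Y the toolpath is (93.8614,90.6660) → (104.4182,98.1756) → (116.0366,106.7285) → (128.7164,116.3247) → (142.4578,126.9642) → (157.2607,138.6471) → (173.1251,151.3732) → (190.0510,165.1427) → (208.0384,179.9555).

Shape 3 is a regular polygon drawn with `<polygon>`. Its stroke #ff00ff means engrave at S392, F4287. After flipping Y the toolpath is (185.2004,185.7871) → (184.4799,166.4489) → (167.3723,157.4038) → (150.9852,167.6969) → (151.7057,187.0351) → (168.8133,196.0802) → (185.2004,185.7871), returning to the start.

G21
G90
G0 X161.9786 Y206.6343
M3 S983
G1 X101.1067 Y185.6321 F661
G1 X83.4272 Y17.7476
G1 X43.5241 Y193.4261
G1 X166.1082 Y59.3530
G1 X161.9786 Y206.6343
M5
G0 X93.8614 Y90.6660
M3 S454
G1 X104.4182 Y98.1756 F2584
G1 X116.0366 Y106.7285
G1 X128.7164 Y116.3247
G1 X142.4578 Y126.9642
G1 X157.2607 Y138.6471
G1 X173.1251 Y151.3732
G1 X190.0510 Y165.1427
G1 X208.0384 Y179.9555
M5
G0 X185.2004 Y185.7871
M3 S392
G1 X184.4799 Y166.4489 F4287
G1 X167.3723 Y157.4038
G1 X150.9852 Y167.6969
G1 X151.7057 Y187.0351
G1 X168.8133 Y196.0802
G1 X185.2004 Y185.7871
M5
G0 X0.0000 Y0.0000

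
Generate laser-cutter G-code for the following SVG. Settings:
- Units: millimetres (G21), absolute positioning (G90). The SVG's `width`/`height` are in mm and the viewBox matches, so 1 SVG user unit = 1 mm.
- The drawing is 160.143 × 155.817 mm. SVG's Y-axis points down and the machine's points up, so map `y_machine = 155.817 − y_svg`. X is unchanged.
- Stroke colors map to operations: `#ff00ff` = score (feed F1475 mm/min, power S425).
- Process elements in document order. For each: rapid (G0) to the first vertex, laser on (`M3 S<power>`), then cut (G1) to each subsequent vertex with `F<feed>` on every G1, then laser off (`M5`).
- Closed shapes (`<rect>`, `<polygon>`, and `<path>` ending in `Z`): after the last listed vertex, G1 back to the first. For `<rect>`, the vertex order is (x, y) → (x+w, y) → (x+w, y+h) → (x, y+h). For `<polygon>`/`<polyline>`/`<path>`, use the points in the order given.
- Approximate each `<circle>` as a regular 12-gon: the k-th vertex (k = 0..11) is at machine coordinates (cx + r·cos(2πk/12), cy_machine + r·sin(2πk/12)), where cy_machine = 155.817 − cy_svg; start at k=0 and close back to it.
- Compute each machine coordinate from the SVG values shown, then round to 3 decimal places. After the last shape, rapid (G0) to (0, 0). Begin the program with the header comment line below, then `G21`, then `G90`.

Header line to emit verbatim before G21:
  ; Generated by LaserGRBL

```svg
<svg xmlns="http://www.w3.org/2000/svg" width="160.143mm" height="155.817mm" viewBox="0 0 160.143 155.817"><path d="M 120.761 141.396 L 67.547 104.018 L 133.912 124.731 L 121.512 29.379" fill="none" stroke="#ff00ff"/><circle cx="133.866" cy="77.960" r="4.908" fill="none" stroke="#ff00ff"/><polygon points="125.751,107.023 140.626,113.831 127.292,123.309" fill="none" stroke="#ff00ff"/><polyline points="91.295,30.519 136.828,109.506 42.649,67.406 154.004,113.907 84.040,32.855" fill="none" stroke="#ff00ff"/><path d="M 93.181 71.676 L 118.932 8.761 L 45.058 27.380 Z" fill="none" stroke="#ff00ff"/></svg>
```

; Generated by LaserGRBL
G21
G90
G0 X120.761 Y14.421
M3 S425
G1 X67.547 Y51.799 F1475
G1 X133.912 Y31.086 F1475
G1 X121.512 Y126.438 F1475
M5
G0 X138.774 Y77.857
M3 S425
G1 X138.116 Y80.311 F1475
G1 X136.320 Y82.107 F1475
G1 X133.866 Y82.765 F1475
G1 X131.412 Y82.107 F1475
G1 X129.616 Y80.311 F1475
G1 X128.958 Y77.857 F1475
G1 X129.616 Y75.403 F1475
G1 X131.412 Y73.607 F1475
G1 X133.866 Y72.949 F1475
G1 X136.320 Y73.607 F1475
G1 X138.116 Y75.403 F1475
G1 X138.774 Y77.857 F1475
M5
G0 X125.751 Y48.794
M3 S425
G1 X140.626 Y41.986 F1475
G1 X127.292 Y32.508 F1475
G1 X125.751 Y48.794 F1475
M5
G0 X91.295 Y125.298
M3 S425
G1 X136.828 Y46.311 F1475
G1 X42.649 Y88.411 F1475
G1 X154.004 Y41.910 F1475
G1 X84.040 Y122.962 F1475
M5
G0 X93.181 Y84.141
M3 S425
G1 X118.932 Y147.056 F1475
G1 X45.058 Y128.437 F1475
G1 X93.181 Y84.141 F1475
M5
G0 X0.000 Y0.000

viewBox `0 0 160.143 155.817` with mm width/height → 1 unit = 1 mm. Flip: y_m = 155.817 − y_svg.

**Shape 1** — `<path>` open polyline, stroke `#ff00ff` → score (S425, F1475). Machine vertices: (120.761,14.421) → (67.547,51.799) → (133.912,31.086) → (121.512,126.438). Open path.

**Shape 2** — `<circle>` circle, stroke `#ff00ff` → score (S425, F1475). Machine vertices: (138.774,77.857) → (138.116,80.311) → (136.320,82.107) → (133.866,82.765) → (131.412,82.107) → (129.616,80.311) → (128.958,77.857) → (129.616,75.403) → (131.412,73.607) → (133.866,72.949) → (136.320,73.607) → (138.116,75.403) → (138.774,77.857). Closed: final G1 returns to the first vertex.

**Shape 3** — `<polygon>` regular polygon, stroke `#ff00ff` → score (S425, F1475). Machine vertices: (125.751,48.794) → (140.626,41.986) → (127.292,32.508) → (125.751,48.794). Closed: final G1 returns to the first vertex.

**Shape 4** — `<polyline>` open polyline, stroke `#ff00ff` → score (S425, F1475). Machine vertices: (91.295,125.298) → (136.828,46.311) → (42.649,88.411) → (154.004,41.910) → (84.040,122.962). Open path.

**Shape 5** — `<path>` closed polygon, stroke `#ff00ff` → score (S425, F1475). Machine vertices: (93.181,84.141) → (118.932,147.056) → (45.058,128.437) → (93.181,84.141). Closed: final G1 returns to the first vertex.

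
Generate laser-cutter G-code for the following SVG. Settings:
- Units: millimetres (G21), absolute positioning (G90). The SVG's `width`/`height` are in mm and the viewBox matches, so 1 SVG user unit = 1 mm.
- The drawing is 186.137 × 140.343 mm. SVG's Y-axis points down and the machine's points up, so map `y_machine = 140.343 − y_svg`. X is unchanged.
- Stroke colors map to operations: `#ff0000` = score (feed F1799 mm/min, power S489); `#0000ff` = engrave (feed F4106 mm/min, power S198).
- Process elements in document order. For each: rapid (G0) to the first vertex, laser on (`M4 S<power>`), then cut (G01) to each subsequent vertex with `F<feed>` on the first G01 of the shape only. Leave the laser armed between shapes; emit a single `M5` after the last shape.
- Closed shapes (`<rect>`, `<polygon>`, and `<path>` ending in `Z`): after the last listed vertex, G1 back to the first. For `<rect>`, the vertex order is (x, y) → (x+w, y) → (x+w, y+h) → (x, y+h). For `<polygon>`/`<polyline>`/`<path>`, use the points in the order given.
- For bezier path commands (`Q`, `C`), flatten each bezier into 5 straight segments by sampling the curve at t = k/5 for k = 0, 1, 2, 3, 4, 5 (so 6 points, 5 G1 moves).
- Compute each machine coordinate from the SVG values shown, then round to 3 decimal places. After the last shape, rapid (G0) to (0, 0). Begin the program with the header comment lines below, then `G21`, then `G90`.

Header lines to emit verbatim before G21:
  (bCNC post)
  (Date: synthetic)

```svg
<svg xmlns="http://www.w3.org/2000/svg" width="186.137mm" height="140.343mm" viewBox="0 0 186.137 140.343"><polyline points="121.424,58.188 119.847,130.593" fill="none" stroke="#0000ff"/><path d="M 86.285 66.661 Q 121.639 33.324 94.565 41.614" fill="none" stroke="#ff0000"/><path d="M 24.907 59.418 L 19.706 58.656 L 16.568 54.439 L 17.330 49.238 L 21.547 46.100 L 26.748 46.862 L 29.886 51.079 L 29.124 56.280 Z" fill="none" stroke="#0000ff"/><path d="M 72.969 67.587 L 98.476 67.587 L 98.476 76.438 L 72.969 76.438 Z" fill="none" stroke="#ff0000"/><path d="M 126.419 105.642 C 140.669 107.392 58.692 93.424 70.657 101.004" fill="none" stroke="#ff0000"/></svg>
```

(bCNC post)
(Date: synthetic)
G21
G90
G0 X121.424 Y82.155
M4 S198
G01 X119.847 Y9.750 F4106
G0 X86.285 Y73.682
M4 S489
G01 X97.929 Y85.352 F1799
G01 X104.580 Y93.691
G01 X106.236 Y98.701
G01 X102.897 Y100.380
G01 X94.565 Y98.729
G0 X24.907 Y80.925
M4 S198
G01 X19.706 Y81.687 F4106
G01 X16.568 Y85.904
G01 X17.330 Y91.105
G01 X21.547 Y94.243
G01 X26.748 Y93.481
G01 X29.886 Y89.264
G01 X29.124 Y84.063
G01 X24.907 Y80.925
G0 X72.969 Y72.756
M4 S489
G01 X98.476 Y72.756 F1799
G01 X98.476 Y63.905
G01 X72.969 Y63.905
G01 X72.969 Y72.756
G0 X126.419 Y34.701
M4 S489
G01 X124.943 Y35.239 F1799
G01 X109.501 Y37.761
G01 X89.220 Y40.477
G01 X73.230 Y41.599
G01 X70.657 Y39.339
M5
G0 X0.000 Y0.000

viewBox `0 0 186.137 140.343` with mm width/height → 1 unit = 1 mm. Flip: y_m = 140.343 − y_svg.

**Shape 1** — `<polyline>` line segment, stroke `#0000ff` → engrave (S198, F4106). Machine vertices: (121.424,82.155) → (119.847,9.750). Open path.

**Shape 2** — `<path>` quadratic bezier, stroke `#ff0000` → score (S489, F1799). Control points (SVG): P0=(86.285,66.661), P1=(121.639,33.324), P2=(94.565,41.614); sampled at t=k/5. Machine vertices: (86.285,73.682) → (97.929,85.352) → (104.580,93.691) → (106.236,98.701) → (102.897,100.380) → (94.565,98.729). Open path.

**Shape 3** — `<path>` regular polygon, stroke `#0000ff` → engrave (S198, F4106). Machine vertices: (24.907,80.925) → (19.706,81.687) → (16.568,85.904) → (17.330,91.105) → (21.547,94.243) → (26.748,93.481) → (29.886,89.264) → (29.124,84.063) → (24.907,80.925). Closed: final G1 returns to the first vertex.

**Shape 4** — `<path>` rectangle, stroke `#ff0000` → score (S489, F1799). Machine vertices: (72.969,72.756) → (98.476,72.756) → (98.476,63.905) → (72.969,63.905) → (72.969,72.756). Closed: final G1 returns to the first vertex.

**Shape 5** — `<path>` cubic bezier, stroke `#ff0000` → score (S489, F1799). Control points (SVG): P0=(126.419,105.642), P1=(140.669,107.392), P2=(58.692,93.424), P3=(70.657,101.004); sampled at t=k/5. Machine vertices: (126.419,34.701) → (124.943,35.239) → (109.501,37.761) → (89.220,40.477) → (73.230,41.599) → (70.657,39.339). Open path.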